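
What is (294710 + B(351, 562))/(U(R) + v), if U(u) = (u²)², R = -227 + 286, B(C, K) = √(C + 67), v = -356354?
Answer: 294710/11761007 + √418/11761007 ≈ 0.025060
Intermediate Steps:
B(C, K) = √(67 + C)
R = 59
U(u) = u⁴
(294710 + B(351, 562))/(U(R) + v) = (294710 + √(67 + 351))/(59⁴ - 356354) = (294710 + √418)/(12117361 - 356354) = (294710 + √418)/11761007 = (294710 + √418)*(1/11761007) = 294710/11761007 + √418/11761007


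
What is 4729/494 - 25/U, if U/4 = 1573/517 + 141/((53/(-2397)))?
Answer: 30036652729/3137362384 ≈ 9.5739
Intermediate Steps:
U = -63509360/2491 (U = 4*(1573/517 + 141/((53/(-2397)))) = 4*(1573*(1/517) + 141/((53*(-1/2397)))) = 4*(143/47 + 141/(-53/2397)) = 4*(143/47 + 141*(-2397/53)) = 4*(143/47 - 337977/53) = 4*(-15877340/2491) = -63509360/2491 ≈ -25496.)
4729/494 - 25/U = 4729/494 - 25/(-63509360/2491) = 4729*(1/494) - 25*(-2491/63509360) = 4729/494 + 12455/12701872 = 30036652729/3137362384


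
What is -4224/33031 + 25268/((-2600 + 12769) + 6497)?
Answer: 382115062/275247323 ≈ 1.3883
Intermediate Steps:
-4224/33031 + 25268/((-2600 + 12769) + 6497) = -4224*1/33031 + 25268/(10169 + 6497) = -4224/33031 + 25268/16666 = -4224/33031 + 25268*(1/16666) = -4224/33031 + 12634/8333 = 382115062/275247323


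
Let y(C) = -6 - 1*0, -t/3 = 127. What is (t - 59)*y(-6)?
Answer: 2640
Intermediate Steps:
t = -381 (t = -3*127 = -381)
y(C) = -6 (y(C) = -6 + 0 = -6)
(t - 59)*y(-6) = (-381 - 59)*(-6) = -440*(-6) = 2640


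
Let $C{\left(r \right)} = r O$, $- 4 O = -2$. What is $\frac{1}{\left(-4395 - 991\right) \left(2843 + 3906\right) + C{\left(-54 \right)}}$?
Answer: $- \frac{1}{36350141} \approx -2.751 \cdot 10^{-8}$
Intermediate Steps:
$O = \frac{1}{2}$ ($O = \left(- \frac{1}{4}\right) \left(-2\right) = \frac{1}{2} \approx 0.5$)
$C{\left(r \right)} = \frac{r}{2}$ ($C{\left(r \right)} = r \frac{1}{2} = \frac{r}{2}$)
$\frac{1}{\left(-4395 - 991\right) \left(2843 + 3906\right) + C{\left(-54 \right)}} = \frac{1}{\left(-4395 - 991\right) \left(2843 + 3906\right) + \frac{1}{2} \left(-54\right)} = \frac{1}{\left(-5386\right) 6749 - 27} = \frac{1}{-36350114 - 27} = \frac{1}{-36350141} = - \frac{1}{36350141}$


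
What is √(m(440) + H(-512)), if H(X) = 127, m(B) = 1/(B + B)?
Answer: √6146855/220 ≈ 11.269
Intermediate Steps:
m(B) = 1/(2*B)
√(m(440) + H(-512)) = √((½)/440 + 127) = √((½)*(1/440) + 127) = √(1/880 + 127) = √(111761/880) = √6146855/220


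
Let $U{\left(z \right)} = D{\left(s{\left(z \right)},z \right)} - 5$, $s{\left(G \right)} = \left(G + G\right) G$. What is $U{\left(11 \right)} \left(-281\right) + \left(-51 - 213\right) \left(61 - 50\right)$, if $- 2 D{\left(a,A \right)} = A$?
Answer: $\frac{93}{2} \approx 46.5$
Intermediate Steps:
$s{\left(G \right)} = 2 G^{2}$ ($s{\left(G \right)} = 2 G G = 2 G^{2}$)
$D{\left(a,A \right)} = - \frac{A}{2}$
$U{\left(z \right)} = -5 - \frac{z}{2}$ ($U{\left(z \right)} = - \frac{z}{2} - 5 = -5 - \frac{z}{2}$)
$U{\left(11 \right)} \left(-281\right) + \left(-51 - 213\right) \left(61 - 50\right) = \left(-5 - \frac{11}{2}\right) \left(-281\right) + \left(-51 - 213\right) \left(61 - 50\right) = \left(-5 - \frac{11}{2}\right) \left(-281\right) - 2904 = \left(- \frac{21}{2}\right) \left(-281\right) - 2904 = \frac{5901}{2} - 2904 = \frac{93}{2}$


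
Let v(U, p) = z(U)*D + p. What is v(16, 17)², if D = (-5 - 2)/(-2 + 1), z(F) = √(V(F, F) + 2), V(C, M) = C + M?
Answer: 1955 + 238*√34 ≈ 3342.8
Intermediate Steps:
z(F) = √(2 + 2*F) (z(F) = √((F + F) + 2) = √(2*F + 2) = √(2 + 2*F))
D = 7 (D = -7/(-1) = -7*(-1) = 7)
v(U, p) = p + 7*√(2 + 2*U) (v(U, p) = √(2 + 2*U)*7 + p = 7*√(2 + 2*U) + p = p + 7*√(2 + 2*U))
v(16, 17)² = (17 + 7*√(2 + 2*16))² = (17 + 7*√(2 + 32))² = (17 + 7*√34)²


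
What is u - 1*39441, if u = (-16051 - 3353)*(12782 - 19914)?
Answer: 138349887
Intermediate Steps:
u = 138389328 (u = -19404*(-7132) = 138389328)
u - 1*39441 = 138389328 - 1*39441 = 138389328 - 39441 = 138349887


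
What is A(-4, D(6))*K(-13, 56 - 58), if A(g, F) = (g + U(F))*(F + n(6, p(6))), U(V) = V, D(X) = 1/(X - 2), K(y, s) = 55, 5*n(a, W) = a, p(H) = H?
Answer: -4785/16 ≈ -299.06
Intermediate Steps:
n(a, W) = a/5
D(X) = 1/(-2 + X)
A(g, F) = (6/5 + F)*(F + g) (A(g, F) = (g + F)*(F + (⅕)*6) = (F + g)*(F + 6/5) = (F + g)*(6/5 + F) = (6/5 + F)*(F + g))
A(-4, D(6))*K(-13, 56 - 58) = ((1/(-2 + 6))² + 6/(5*(-2 + 6)) + (6/5)*(-4) - 4/(-2 + 6))*55 = ((1/4)² + (6/5)/4 - 24/5 - 4/4)*55 = ((¼)² + (6/5)*(¼) - 24/5 + (¼)*(-4))*55 = (1/16 + 3/10 - 24/5 - 1)*55 = -87/16*55 = -4785/16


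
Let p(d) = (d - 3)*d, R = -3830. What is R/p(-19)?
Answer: -1915/209 ≈ -9.1627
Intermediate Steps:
p(d) = d*(-3 + d) (p(d) = (-3 + d)*d = d*(-3 + d))
R/p(-19) = -3830*(-1/(19*(-3 - 19))) = -3830/((-19*(-22))) = -3830/418 = -3830*1/418 = -1915/209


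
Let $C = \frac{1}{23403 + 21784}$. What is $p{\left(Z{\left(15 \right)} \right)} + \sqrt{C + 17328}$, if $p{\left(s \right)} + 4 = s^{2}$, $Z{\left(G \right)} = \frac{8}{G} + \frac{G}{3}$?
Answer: $\frac{5989}{225} + \frac{\sqrt{35381436228019}}{45187} \approx 158.25$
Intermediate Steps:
$Z{\left(G \right)} = \frac{8}{G} + \frac{G}{3}$ ($Z{\left(G \right)} = \frac{8}{G} + G \frac{1}{3} = \frac{8}{G} + \frac{G}{3}$)
$p{\left(s \right)} = -4 + s^{2}$
$C = \frac{1}{45187} \approx 2.213 \cdot 10^{-5}$
$p{\left(Z{\left(15 \right)} \right)} + \sqrt{C + 17328} = \left(-4 + \left(\frac{8}{15} + \frac{1}{3} \cdot 15\right)^{2}\right) + \sqrt{\frac{1}{45187} + 17328} = \left(-4 + \left(8 \cdot \frac{1}{15} + 5\right)^{2}\right) + \sqrt{\frac{783000337}{45187}} = \left(-4 + \left(\frac{8}{15} + 5\right)^{2}\right) + \frac{\sqrt{35381436228019}}{45187} = \left(-4 + \left(\frac{83}{15}\right)^{2}\right) + \frac{\sqrt{35381436228019}}{45187} = \left(-4 + \frac{6889}{225}\right) + \frac{\sqrt{35381436228019}}{45187} = \frac{5989}{225} + \frac{\sqrt{35381436228019}}{45187}$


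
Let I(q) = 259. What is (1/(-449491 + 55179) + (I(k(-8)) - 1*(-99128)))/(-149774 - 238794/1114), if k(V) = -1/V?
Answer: -1984413101441/2994746407880 ≈ -0.66263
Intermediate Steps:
(1/(-449491 + 55179) + (I(k(-8)) - 1*(-99128)))/(-149774 - 238794/1114) = (1/(-449491 + 55179) + (259 - 1*(-99128)))/(-149774 - 238794/1114) = (1/(-394312) + (259 + 99128))/(-149774 - 238794*1/1114) = (-1/394312 + 99387)/(-149774 - 119397/557) = 39189486743/(394312*(-83543515/557)) = (39189486743/394312)*(-557/83543515) = -1984413101441/2994746407880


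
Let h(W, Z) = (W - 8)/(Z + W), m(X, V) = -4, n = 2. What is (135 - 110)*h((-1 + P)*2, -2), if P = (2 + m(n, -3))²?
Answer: -25/2 ≈ -12.500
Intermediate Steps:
P = 4 (P = (2 - 4)² = (-2)² = 4)
h(W, Z) = (-8 + W)/(W + Z)
(135 - 110)*h((-1 + P)*2, -2) = (135 - 110)*((-8 + (-1 + 4)*2)/((-1 + 4)*2 - 2)) = 25*((-8 + 3*2)/(3*2 - 2)) = 25*((-8 + 6)/(6 - 2)) = 25*(-2/4) = 25*((¼)*(-2)) = 25*(-½) = -25/2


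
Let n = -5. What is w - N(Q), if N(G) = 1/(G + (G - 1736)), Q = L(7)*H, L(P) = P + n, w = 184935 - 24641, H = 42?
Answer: 251340993/1568 ≈ 1.6029e+5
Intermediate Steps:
w = 160294
L(P) = -5 + P (L(P) = P - 5 = -5 + P)
Q = 84 (Q = (-5 + 7)*42 = 2*42 = 84)
N(G) = 1/(-1736 + 2*G) (N(G) = 1/(G + (-1736 + G)) = 1/(-1736 + 2*G))
w - N(Q) = 160294 - 1/(2*(-868 + 84)) = 160294 - 1/(2*(-784)) = 160294 - (-1)/(2*784) = 160294 - 1*(-1/1568) = 160294 + 1/1568 = 251340993/1568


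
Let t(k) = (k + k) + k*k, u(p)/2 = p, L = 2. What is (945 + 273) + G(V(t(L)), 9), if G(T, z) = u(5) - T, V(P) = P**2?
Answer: 1164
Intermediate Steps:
u(p) = 2*p
t(k) = k**2 + 2*k (t(k) = 2*k + k**2 = k**2 + 2*k)
G(T, z) = 10 - T (G(T, z) = 2*5 - T = 10 - T)
(945 + 273) + G(V(t(L)), 9) = (945 + 273) + (10 - (2*(2 + 2))**2) = 1218 + (10 - (2*4)**2) = 1218 + (10 - 1*8**2) = 1218 + (10 - 1*64) = 1218 + (10 - 64) = 1218 - 54 = 1164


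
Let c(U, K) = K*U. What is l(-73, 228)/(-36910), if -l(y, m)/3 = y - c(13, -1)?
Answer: -18/3691 ≈ -0.0048767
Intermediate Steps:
l(y, m) = -39 - 3*y (l(y, m) = -3*(y - (-1)*13) = -3*(y - 1*(-13)) = -3*(y + 13) = -3*(13 + y) = -39 - 3*y)
l(-73, 228)/(-36910) = (-39 - 3*(-73))/(-36910) = (-39 + 219)*(-1/36910) = 180*(-1/36910) = -18/3691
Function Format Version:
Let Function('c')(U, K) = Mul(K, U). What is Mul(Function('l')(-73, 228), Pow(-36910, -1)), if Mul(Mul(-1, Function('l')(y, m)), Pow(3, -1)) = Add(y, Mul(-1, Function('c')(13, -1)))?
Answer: Rational(-18, 3691) ≈ -0.0048767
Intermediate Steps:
Function('l')(y, m) = Add(-39, Mul(-3, y)) (Function('l')(y, m) = Mul(-3, Add(y, Mul(-1, Mul(-1, 13)))) = Mul(-3, Add(y, Mul(-1, -13))) = Mul(-3, Add(y, 13)) = Mul(-3, Add(13, y)) = Add(-39, Mul(-3, y)))
Mul(Function('l')(-73, 228), Pow(-36910, -1)) = Mul(Add(-39, Mul(-3, -73)), Pow(-36910, -1)) = Mul(Add(-39, 219), Rational(-1, 36910)) = Mul(180, Rational(-1, 36910)) = Rational(-18, 3691)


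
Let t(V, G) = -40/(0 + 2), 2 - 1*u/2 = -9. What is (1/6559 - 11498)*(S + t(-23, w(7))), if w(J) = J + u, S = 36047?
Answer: -2716989931287/6559 ≈ -4.1424e+8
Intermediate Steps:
u = 22 (u = 4 - 2*(-9) = 4 + 18 = 22)
w(J) = 22 + J (w(J) = J + 22 = 22 + J)
t(V, G) = -20 (t(V, G) = -40/2 = -40*½ = -20)
(1/6559 - 11498)*(S + t(-23, w(7))) = (1/6559 - 11498)*(36047 - 20) = (1/6559 - 11498)*36027 = -75415381/6559*36027 = -2716989931287/6559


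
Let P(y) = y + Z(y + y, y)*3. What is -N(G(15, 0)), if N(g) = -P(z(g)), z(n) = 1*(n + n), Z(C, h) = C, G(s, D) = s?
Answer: 210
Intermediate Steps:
z(n) = 2*n (z(n) = 1*(2*n) = 2*n)
P(y) = 7*y (P(y) = y + (y + y)*3 = y + (2*y)*3 = y + 6*y = 7*y)
N(g) = -14*g (N(g) = -7*2*g = -14*g)
-N(G(15, 0)) = -(-14)*15 = -1*(-210) = 210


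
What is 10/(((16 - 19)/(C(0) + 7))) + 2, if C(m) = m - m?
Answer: -64/3 ≈ -21.333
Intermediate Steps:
C(m) = 0
10/(((16 - 19)/(C(0) + 7))) + 2 = 10/(((16 - 19)/(0 + 7))) + 2 = 10/((-3/7)) + 2 = 10/((-3*⅐)) + 2 = 10/(-3/7) + 2 = 10*(-7/3) + 2 = -70/3 + 2 = -64/3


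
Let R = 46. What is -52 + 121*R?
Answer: 5514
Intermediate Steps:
-52 + 121*R = -52 + 121*46 = -52 + 5566 = 5514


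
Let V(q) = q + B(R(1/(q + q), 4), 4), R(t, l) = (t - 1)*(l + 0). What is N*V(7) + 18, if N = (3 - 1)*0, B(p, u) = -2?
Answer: 18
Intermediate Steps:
R(t, l) = l*(-1 + t) (R(t, l) = (-1 + t)*l = l*(-1 + t))
V(q) = -2 + q (V(q) = q - 2 = -2 + q)
N = 0 (N = 2*0 = 0)
N*V(7) + 18 = 0*(-2 + 7) + 18 = 0*5 + 18 = 0 + 18 = 18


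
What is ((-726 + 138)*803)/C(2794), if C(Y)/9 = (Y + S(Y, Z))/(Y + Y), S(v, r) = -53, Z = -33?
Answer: -879484144/8223 ≈ -1.0695e+5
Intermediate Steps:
C(Y) = 9*(-53 + Y)/(2*Y) (C(Y) = 9*((Y - 53)/(Y + Y)) = 9*((-53 + Y)/((2*Y))) = 9*((-53 + Y)*(1/(2*Y))) = 9*((-53 + Y)/(2*Y)) = 9*(-53 + Y)/(2*Y))
((-726 + 138)*803)/C(2794) = ((-726 + 138)*803)/(((9/2)*(-53 + 2794)/2794)) = (-588*803)/(((9/2)*(1/2794)*2741)) = -472164/24669/5588 = -472164*5588/24669 = -879484144/8223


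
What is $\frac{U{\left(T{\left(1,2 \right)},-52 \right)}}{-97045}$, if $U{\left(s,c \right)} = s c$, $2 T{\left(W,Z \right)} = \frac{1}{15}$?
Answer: $\frac{2}{111975} \approx 1.7861 \cdot 10^{-5}$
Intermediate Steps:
$T{\left(W,Z \right)} = \frac{1}{30}$ ($T{\left(W,Z \right)} = \frac{1}{2 \cdot 15} = \frac{1}{2} \cdot \frac{1}{15} = \frac{1}{30}$)
$U{\left(s,c \right)} = c s$
$\frac{U{\left(T{\left(1,2 \right)},-52 \right)}}{-97045} = \frac{\left(-52\right) \frac{1}{30}}{-97045} = \left(- \frac{26}{15}\right) \left(- \frac{1}{97045}\right) = \frac{2}{111975}$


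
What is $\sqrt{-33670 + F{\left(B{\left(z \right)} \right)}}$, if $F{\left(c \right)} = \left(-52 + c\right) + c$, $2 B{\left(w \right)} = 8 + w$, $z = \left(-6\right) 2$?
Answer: $i \sqrt{33726} \approx 183.65 i$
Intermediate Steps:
$z = -12$
$B{\left(w \right)} = 4 + \frac{w}{2}$ ($B{\left(w \right)} = \frac{8 + w}{2} = 4 + \frac{w}{2}$)
$F{\left(c \right)} = -52 + 2 c$
$\sqrt{-33670 + F{\left(B{\left(z \right)} \right)}} = \sqrt{-33670 - \left(52 - 2 \left(4 + \frac{1}{2} \left(-12\right)\right)\right)} = \sqrt{-33670 - \left(52 - 2 \left(4 - 6\right)\right)} = \sqrt{-33670 + \left(-52 + 2 \left(-2\right)\right)} = \sqrt{-33670 - 56} = \sqrt{-33726} = i \sqrt{33726}$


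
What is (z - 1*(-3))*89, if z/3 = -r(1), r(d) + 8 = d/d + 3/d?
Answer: 1335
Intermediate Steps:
r(d) = -7 + 3/d (r(d) = -8 + (d/d + 3/d) = -8 + (1 + 3/d) = -7 + 3/d)
z = 12 (z = 3*(-(-7 + 3/1)) = 3*(-(-7 + 3*1)) = 3*(-(-7 + 3)) = 3*(-1*(-4)) = 3*4 = 12)
(z - 1*(-3))*89 = (12 - 1*(-3))*89 = (12 + 3)*89 = 15*89 = 1335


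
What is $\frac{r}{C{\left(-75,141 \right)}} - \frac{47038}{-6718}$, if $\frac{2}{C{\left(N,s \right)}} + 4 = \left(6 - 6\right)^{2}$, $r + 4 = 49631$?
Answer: $- \frac{333370667}{3359} \approx -99247.0$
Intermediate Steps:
$r = 49627$ ($r = -4 + 49631 = 49627$)
$C{\left(N,s \right)} = - \frac{1}{2}$ ($C{\left(N,s \right)} = \frac{2}{-4 + \left(6 - 6\right)^{2}} = \frac{2}{-4 + 0^{2}} = \frac{2}{-4 + 0} = \frac{2}{-4} = 2 \left(- \frac{1}{4}\right) = - \frac{1}{2}$)
$\frac{r}{C{\left(-75,141 \right)}} - \frac{47038}{-6718} = \frac{49627}{- \frac{1}{2}} - \frac{47038}{-6718} = 49627 \left(-2\right) - - \frac{23519}{3359} = -99254 + \frac{23519}{3359} = - \frac{333370667}{3359}$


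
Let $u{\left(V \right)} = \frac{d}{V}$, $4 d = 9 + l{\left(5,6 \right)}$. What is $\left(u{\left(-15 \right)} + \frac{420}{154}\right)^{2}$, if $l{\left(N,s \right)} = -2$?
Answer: $\frac{2968729}{435600} \approx 6.8153$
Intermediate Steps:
$d = \frac{7}{4}$ ($d = \frac{9 - 2}{4} = \frac{1}{4} \cdot 7 = \frac{7}{4} \approx 1.75$)
$u{\left(V \right)} = \frac{7}{4 V}$
$\left(u{\left(-15 \right)} + \frac{420}{154}\right)^{2} = \left(\frac{7}{4 \left(-15\right)} + \frac{420}{154}\right)^{2} = \left(\frac{7}{4} \left(- \frac{1}{15}\right) + 420 \cdot \frac{1}{154}\right)^{2} = \left(- \frac{7}{60} + \frac{30}{11}\right)^{2} = \left(\frac{1723}{660}\right)^{2} = \frac{2968729}{435600}$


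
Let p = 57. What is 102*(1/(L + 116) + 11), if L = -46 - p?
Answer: 14688/13 ≈ 1129.8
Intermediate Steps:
L = -103 (L = -46 - 1*57 = -46 - 57 = -103)
102*(1/(L + 116) + 11) = 102*(1/(-103 + 116) + 11) = 102*(1/13 + 11) = 102*(144/13) = 14688/13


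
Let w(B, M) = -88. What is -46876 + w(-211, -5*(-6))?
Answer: -46964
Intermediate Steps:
-46876 + w(-211, -5*(-6)) = -46876 - 88 = -46964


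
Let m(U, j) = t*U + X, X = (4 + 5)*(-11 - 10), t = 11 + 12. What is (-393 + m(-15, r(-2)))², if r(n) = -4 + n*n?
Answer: 859329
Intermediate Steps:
r(n) = -4 + n²
t = 23
X = -189 (X = 9*(-21) = -189)
m(U, j) = -189 + 23*U (m(U, j) = 23*U - 189 = -189 + 23*U)
(-393 + m(-15, r(-2)))² = (-393 + (-189 + 23*(-15)))² = (-393 + (-189 - 345))² = (-393 - 534)² = (-927)² = 859329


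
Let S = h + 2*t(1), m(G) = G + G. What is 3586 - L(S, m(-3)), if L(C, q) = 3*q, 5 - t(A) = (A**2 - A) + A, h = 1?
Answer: 3604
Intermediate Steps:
m(G) = 2*G
t(A) = 5 - A**2 (t(A) = 5 - ((A**2 - A) + A) = 5 - A**2)
S = 9 (S = 1 + 2*(5 - 1*1**2) = 1 + 2*(5 - 1*1) = 1 + 2*(5 - 1) = 1 + 2*4 = 1 + 8 = 9)
3586 - L(S, m(-3)) = 3586 - 3*2*(-3) = 3586 - 3*(-6) = 3586 - 1*(-18) = 3586 + 18 = 3604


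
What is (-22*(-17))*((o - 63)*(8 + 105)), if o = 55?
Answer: -338096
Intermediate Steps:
(-22*(-17))*((o - 63)*(8 + 105)) = (-22*(-17))*((55 - 63)*(8 + 105)) = 374*(-8*113) = 374*(-904) = -338096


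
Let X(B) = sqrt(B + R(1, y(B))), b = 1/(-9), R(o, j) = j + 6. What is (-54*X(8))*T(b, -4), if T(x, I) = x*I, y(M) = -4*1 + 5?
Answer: -24*sqrt(15) ≈ -92.952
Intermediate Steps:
y(M) = 1 (y(M) = -4 + 5 = 1)
R(o, j) = 6 + j
b = -1/9 ≈ -0.11111
X(B) = sqrt(7 + B) (X(B) = sqrt(B + (6 + 1)) = sqrt(B + 7) = sqrt(7 + B))
T(x, I) = I*x
(-54*X(8))*T(b, -4) = (-54*sqrt(7 + 8))*(-4*(-1/9)) = -54*sqrt(15)*(4/9) = -24*sqrt(15)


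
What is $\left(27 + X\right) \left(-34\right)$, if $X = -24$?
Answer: $-102$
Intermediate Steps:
$\left(27 + X\right) \left(-34\right) = \left(27 - 24\right) \left(-34\right) = 3 \left(-34\right) = -102$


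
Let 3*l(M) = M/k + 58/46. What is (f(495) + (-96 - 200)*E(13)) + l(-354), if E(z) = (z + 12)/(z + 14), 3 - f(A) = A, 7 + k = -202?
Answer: -99300161/129789 ≈ -765.09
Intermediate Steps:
k = -209 (k = -7 - 202 = -209)
f(A) = 3 - A
E(z) = (12 + z)/(14 + z)
l(M) = 29/69 - M/627 (l(M) = (M/(-209) + 58/46)/3 = (M*(-1/209) + 58*(1/46))/3 = (-M/209 + 29/23)/3 = (29/23 - M/209)/3 = 29/69 - M/627)
(f(495) + (-96 - 200)*E(13)) + l(-354) = ((3 - 1*495) + (-96 - 200)*((12 + 13)/(14 + 13))) + (29/69 - 1/627*(-354)) = ((3 - 495) - 296*25/27) + (29/69 + 118/209) = (-492 - 296*25/27) + 14203/14421 = (-492 - 7400/27) + 14203/14421 = -20684/27 + 14203/14421 = -99300161/129789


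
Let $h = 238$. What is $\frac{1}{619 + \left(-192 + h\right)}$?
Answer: $\frac{1}{665} \approx 0.0015038$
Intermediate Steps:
$\frac{1}{619 + \left(-192 + h\right)} = \frac{1}{619 + \left(-192 + 238\right)} = \frac{1}{619 + 46} = \frac{1}{665}$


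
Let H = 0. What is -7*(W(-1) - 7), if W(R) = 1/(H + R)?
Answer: 56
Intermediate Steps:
W(R) = 1/R (W(R) = 1/(0 + R) = 1/R)
-7*(W(-1) - 7) = -7*(1/(-1) - 7) = -7*(-1 - 7) = -7*(-8) = 56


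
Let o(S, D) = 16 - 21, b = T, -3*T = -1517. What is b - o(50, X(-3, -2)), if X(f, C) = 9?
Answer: 1532/3 ≈ 510.67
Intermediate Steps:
T = 1517/3 (T = -1/3*(-1517) = 1517/3 ≈ 505.67)
b = 1517/3 ≈ 505.67
o(S, D) = -5
b - o(50, X(-3, -2)) = 1517/3 - 1*(-5) = 1517/3 + 5 = 1532/3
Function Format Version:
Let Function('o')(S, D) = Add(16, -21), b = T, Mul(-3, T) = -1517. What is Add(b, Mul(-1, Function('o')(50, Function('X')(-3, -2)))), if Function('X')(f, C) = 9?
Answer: Rational(1532, 3) ≈ 510.67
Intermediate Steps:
T = Rational(1517, 3) (T = Mul(Rational(-1, 3), -1517) = Rational(1517, 3) ≈ 505.67)
b = Rational(1517, 3) ≈ 505.67
Function('o')(S, D) = -5
Add(b, Mul(-1, Function('o')(50, Function('X')(-3, -2)))) = Add(Rational(1517, 3), Mul(-1, -5)) = Add(Rational(1517, 3), 5) = Rational(1532, 3)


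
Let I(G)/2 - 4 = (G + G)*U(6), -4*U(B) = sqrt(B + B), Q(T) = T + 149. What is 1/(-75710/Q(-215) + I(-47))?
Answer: 1257927/1424190949 - 102366*sqrt(3)/1424190949 ≈ 0.00075876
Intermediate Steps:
Q(T) = 149 + T
U(B) = -sqrt(2)*sqrt(B)/4 (U(B) = -sqrt(B + B)/4 = -sqrt(2)*sqrt(B)/4)
I(G) = 8 - 2*G*sqrt(3) (I(G) = 8 + 2*((G + G)*(-sqrt(2)*sqrt(6)/4)) = 8 + 2*((2*G)*(-sqrt(3)/2)) = 8 + 2*(-G*sqrt(3)) = 8 - 2*G*sqrt(3))
1/(-75710/Q(-215) + I(-47)) = 1/(-75710/(149 - 215) + (8 - 2*(-47)*sqrt(3))) = 1/(-75710/(-66) + (8 + 94*sqrt(3))) = 1/(-75710*(-1/66) + (8 + 94*sqrt(3))) = 1/(37855/33 + (8 + 94*sqrt(3))) = 1/(38119/33 + 94*sqrt(3))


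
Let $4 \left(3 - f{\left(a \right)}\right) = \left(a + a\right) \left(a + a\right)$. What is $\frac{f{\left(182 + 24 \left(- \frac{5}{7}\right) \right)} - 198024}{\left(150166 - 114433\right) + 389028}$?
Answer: $- \frac{11034745}{20813289} \approx -0.53018$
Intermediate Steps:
$f{\left(a \right)} = 3 - a^{2}$ ($f{\left(a \right)} = 3 - \frac{\left(a + a\right) \left(a + a\right)}{4} = 3 - \frac{2 a 2 a}{4} = 3 - \frac{4 a^{2}}{4} = 3 - a^{2}$)
$\frac{f{\left(182 + 24 \left(- \frac{5}{7}\right) \right)} - 198024}{\left(150166 - 114433\right) + 389028} = \frac{\left(3 - \left(182 + 24 \left(- \frac{5}{7}\right)\right)^{2}\right) - 198024}{\left(150166 - 114433\right) + 389028} = \frac{\left(3 - \left(182 + 24 \left(\left(-5\right) \frac{1}{7}\right)\right)^{2}\right) - 198024}{\left(150166 - 114433\right) + 389028} = \frac{\left(3 - \left(182 + 24 \left(- \frac{5}{7}\right)\right)^{2}\right) - 198024}{35733 + 389028} = \frac{\left(3 - \left(182 - \frac{120}{7}\right)^{2}\right) - 198024}{424761} = \left(\left(3 - \left(\frac{1154}{7}\right)^{2}\right) - 198024\right) \frac{1}{424761} = \left(\left(3 - \frac{1331716}{49}\right) - 198024\right) \frac{1}{424761} = \left(- \frac{1331569}{49} - 198024\right) \frac{1}{424761} = \left(- \frac{11034745}{49}\right) \frac{1}{424761} = - \frac{11034745}{20813289}$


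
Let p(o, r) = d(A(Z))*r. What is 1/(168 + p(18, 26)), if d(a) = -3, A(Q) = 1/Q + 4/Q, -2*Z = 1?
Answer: 1/90 ≈ 0.011111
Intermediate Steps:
Z = -½ (Z = -½*1 = -½ ≈ -0.50000)
A(Q) = 5/Q (A(Q) = 1/Q + 4/Q = 5/Q)
p(o, r) = -3*r
1/(168 + p(18, 26)) = 1/(168 - 3*26) = 1/(168 - 78) = 1/90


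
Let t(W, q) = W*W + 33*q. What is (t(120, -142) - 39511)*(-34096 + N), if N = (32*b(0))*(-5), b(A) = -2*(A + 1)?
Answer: 1006423472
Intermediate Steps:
b(A) = -2 - 2*A (b(A) = -2*(1 + A) = -2 - 2*A)
t(W, q) = W² + 33*q
N = 320 (N = (32*(-2 - 2*0))*(-5) = (32*(-2 + 0))*(-5) = (32*(-2))*(-5) = -64*(-5) = 320)
(t(120, -142) - 39511)*(-34096 + N) = ((120² + 33*(-142)) - 39511)*(-34096 + 320) = ((14400 - 4686) - 39511)*(-33776) = (9714 - 39511)*(-33776) = -29797*(-33776) = 1006423472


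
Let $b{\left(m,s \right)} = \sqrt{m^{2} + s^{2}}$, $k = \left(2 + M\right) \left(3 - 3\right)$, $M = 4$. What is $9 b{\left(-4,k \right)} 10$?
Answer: $360$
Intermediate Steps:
$k = 0$ ($k = \left(2 + 4\right) \left(3 - 3\right) = 6 \cdot 0 = 0$)
$9 b{\left(-4,k \right)} 10 = 9 \sqrt{\left(-4\right)^{2} + 0^{2}} \cdot 10 = 9 \sqrt{16 + 0} \cdot 10 = 9 \sqrt{16} \cdot 10 = 9 \cdot 4 \cdot 10 = 36 \cdot 10 = 360$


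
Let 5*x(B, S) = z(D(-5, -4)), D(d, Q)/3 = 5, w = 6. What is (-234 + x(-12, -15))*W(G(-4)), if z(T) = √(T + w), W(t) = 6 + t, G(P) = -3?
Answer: -702 + 3*√21/5 ≈ -699.25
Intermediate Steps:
D(d, Q) = 15 (D(d, Q) = 3*5 = 15)
z(T) = √(6 + T) (z(T) = √(T + 6) = √(6 + T))
x(B, S) = √21/5 (x(B, S) = √(6 + 15)/5 = √21/5)
(-234 + x(-12, -15))*W(G(-4)) = (-234 + √21/5)*(6 - 3) = (-234 + √21/5)*3 = -702 + 3*√21/5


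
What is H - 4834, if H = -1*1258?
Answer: -6092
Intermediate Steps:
H = -1258
H - 4834 = -1258 - 4834 = -6092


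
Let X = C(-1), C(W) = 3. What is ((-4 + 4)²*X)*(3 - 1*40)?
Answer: 0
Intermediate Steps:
X = 3
((-4 + 4)²*X)*(3 - 1*40) = ((-4 + 4)²*3)*(3 - 1*40) = (0²*3)*(3 - 40) = (0*3)*(-37) = 0*(-37) = 0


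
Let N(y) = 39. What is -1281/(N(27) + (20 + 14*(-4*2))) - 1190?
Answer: -61789/53 ≈ -1165.8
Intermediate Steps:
-1281/(N(27) + (20 + 14*(-4*2))) - 1190 = -1281/(39 + (20 + 14*(-4*2))) - 1190 = -1281/(39 + (20 + 14*(-8))) - 1190 = -1281/(39 + (20 - 112)) - 1190 = -1281/(39 - 92) - 1190 = -1281/(-53) - 1190 = -1/53*(-1281) - 1190 = 1281/53 - 1190 = -61789/53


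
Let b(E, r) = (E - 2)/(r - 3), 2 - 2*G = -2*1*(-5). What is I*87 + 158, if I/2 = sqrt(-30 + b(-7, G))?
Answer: 158 + 174*I*sqrt(1407)/7 ≈ 158.0 + 932.39*I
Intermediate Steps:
G = -4 (G = 1 - (-2*1)*(-5)/2 = 1 - (-1)*(-5) = 1 - 1/2*10 = 1 - 5 = -4)
b(E, r) = (-2 + E)/(-3 + r)
I = 2*I*sqrt(1407)/7 (I = 2*sqrt(-30 + (-2 - 7)/(-3 - 4)) = 2*sqrt(-30 - 9/(-7)) = 2*sqrt(-30 - 1/7*(-9)) = 2*sqrt(-30 + 9/7) = 2*sqrt(-201/7) = 2*(I*sqrt(1407)/7) = 2*I*sqrt(1407)/7 ≈ 10.717*I)
I*87 + 158 = (2*I*sqrt(1407)/7)*87 + 158 = 174*I*sqrt(1407)/7 + 158 = 158 + 174*I*sqrt(1407)/7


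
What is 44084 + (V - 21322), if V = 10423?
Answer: 33185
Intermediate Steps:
44084 + (V - 21322) = 44084 + (10423 - 21322) = 44084 - 10899 = 33185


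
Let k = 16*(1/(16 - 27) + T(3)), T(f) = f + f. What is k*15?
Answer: 15600/11 ≈ 1418.2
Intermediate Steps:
T(f) = 2*f
k = 1040/11 (k = 16*(1/(16 - 27) + 2*3) = 16*(1/(-11) + 6) = 16*(-1/11 + 6) = 16*(65/11) = 1040/11 ≈ 94.545)
k*15 = (1040/11)*15 = 15600/11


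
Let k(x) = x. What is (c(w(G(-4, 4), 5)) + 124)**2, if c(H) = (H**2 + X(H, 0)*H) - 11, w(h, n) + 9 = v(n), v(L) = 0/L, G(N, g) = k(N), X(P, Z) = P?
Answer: 75625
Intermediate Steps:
G(N, g) = N
v(L) = 0
w(h, n) = -9 (w(h, n) = -9 + 0 = -9)
c(H) = -11 + 2*H**2 (c(H) = (H**2 + H*H) - 11 = (H**2 + H**2) - 11 = 2*H**2 - 11 = -11 + 2*H**2)
(c(w(G(-4, 4), 5)) + 124)**2 = ((-11 + 2*(-9)**2) + 124)**2 = ((-11 + 2*81) + 124)**2 = ((-11 + 162) + 124)**2 = (151 + 124)**2 = 275**2 = 75625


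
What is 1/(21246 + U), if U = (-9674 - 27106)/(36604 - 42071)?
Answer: 5467/116188662 ≈ 4.7053e-5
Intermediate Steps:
U = 36780/5467 (U = -36780/(-5467) = -36780*(-1/5467) = 36780/5467 ≈ 6.7276)
1/(21246 + U) = 1/(21246 + 36780/5467) = 1/(116188662/5467) = 5467/116188662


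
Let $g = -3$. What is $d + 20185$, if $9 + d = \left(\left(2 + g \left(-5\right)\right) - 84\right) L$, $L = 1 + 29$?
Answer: $18166$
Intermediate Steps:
$L = 30$
$d = -2019$ ($d = -9 + \left(\left(2 - -15\right) - 84\right) 30 = -9 + \left(\left(2 + 15\right) - 84\right) 30 = -9 + \left(17 - 84\right) 30 = -9 - 2010 = -2019$)
$d + 20185 = -2019 + 20185 = 18166$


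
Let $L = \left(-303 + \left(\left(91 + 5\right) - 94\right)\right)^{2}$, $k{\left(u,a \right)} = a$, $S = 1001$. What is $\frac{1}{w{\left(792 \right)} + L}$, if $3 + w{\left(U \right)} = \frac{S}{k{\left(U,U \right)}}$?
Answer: $\frac{72}{6523147} \approx 1.1038 \cdot 10^{-5}$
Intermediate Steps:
$w{\left(U \right)} = -3 + \frac{1001}{U}$
$L = 90601$ ($L = \left(-303 + \left(96 - 94\right)\right)^{2} = \left(-303 + 2\right)^{2} = \left(-301\right)^{2} = 90601$)
$\frac{1}{w{\left(792 \right)} + L} = \frac{1}{\left(-3 + \frac{1001}{792}\right) + 90601} = \frac{1}{\left(-3 + 1001 \cdot \frac{1}{792}\right) + 90601} = \frac{1}{\left(-3 + \frac{91}{72}\right) + 90601} = \frac{1}{- \frac{125}{72} + 90601} = \frac{1}{\frac{6523147}{72}} = \frac{72}{6523147}$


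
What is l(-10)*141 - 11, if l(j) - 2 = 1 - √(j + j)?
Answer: 412 - 282*I*√5 ≈ 412.0 - 630.57*I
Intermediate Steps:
l(j) = 3 - √2*√j (l(j) = 2 + (1 - √(j + j)) = 2 + (1 - √(2*j)) = 2 + (1 - √2*√j) = 3 - √2*√j)
l(-10)*141 - 11 = (3 - √2*√(-10))*141 - 11 = (3 - √2*I*√10)*141 - 11 = (3 - 2*I*√5)*141 - 11 = (423 - 282*I*√5) - 11 = 412 - 282*I*√5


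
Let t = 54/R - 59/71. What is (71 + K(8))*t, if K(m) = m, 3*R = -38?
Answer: -542888/1349 ≈ -402.44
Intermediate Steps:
R = -38/3 (R = (⅓)*(-38) = -38/3 ≈ -12.667)
t = -6872/1349 (t = 54/(-38/3) - 59/71 = 54*(-3/38) - 59*1/71 = -81/19 - 59/71 = -6872/1349 ≈ -5.0941)
(71 + K(8))*t = (71 + 8)*(-6872/1349) = 79*(-6872/1349) = -542888/1349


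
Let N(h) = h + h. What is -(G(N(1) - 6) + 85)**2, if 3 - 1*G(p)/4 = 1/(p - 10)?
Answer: -463761/49 ≈ -9464.5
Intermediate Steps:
N(h) = 2*h
G(p) = 12 - 4/(-10 + p) (G(p) = 12 - 4/(p - 10) = 12 - 4/(-10 + p))
-(G(N(1) - 6) + 85)**2 = -(4*(-31 + 3*(2*1 - 6))/(-10 + (2*1 - 6)) + 85)**2 = -(4*(-31 + 3*(2 - 6))/(-10 + (2 - 6)) + 85)**2 = -(4*(-31 + 3*(-4))/(-10 - 4) + 85)**2 = -(4*(-31 - 12)/(-14) + 85)**2 = -(4*(-1/14)*(-43) + 85)**2 = -(86/7 + 85)**2 = -(681/7)**2 = -1*463761/49 = -463761/49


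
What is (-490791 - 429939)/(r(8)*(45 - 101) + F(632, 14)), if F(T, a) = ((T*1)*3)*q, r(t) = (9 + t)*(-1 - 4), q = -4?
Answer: 460365/1412 ≈ 326.04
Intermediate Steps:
r(t) = -45 - 5*t (r(t) = (9 + t)*(-5) = -45 - 5*t)
F(T, a) = -12*T (F(T, a) = ((T*1)*3)*(-4) = (T*3)*(-4) = (3*T)*(-4) = -12*T)
(-490791 - 429939)/(r(8)*(45 - 101) + F(632, 14)) = (-490791 - 429939)/((-45 - 5*8)*(45 - 101) - 12*632) = -920730/((-45 - 40)*(-56) - 7584) = -920730/(-85*(-56) - 7584) = -920730/(4760 - 7584) = -920730/(-2824) = -920730*(-1/2824) = 460365/1412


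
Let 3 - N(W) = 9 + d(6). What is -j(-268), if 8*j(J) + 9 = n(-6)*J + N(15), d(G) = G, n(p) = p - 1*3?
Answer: -2391/8 ≈ -298.88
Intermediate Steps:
n(p) = -3 + p (n(p) = p - 3 = -3 + p)
N(W) = -12 (N(W) = 3 - (9 + 6) = 3 - 1*15 = 3 - 15 = -12)
j(J) = -21/8 - 9*J/8 (j(J) = -9/8 + ((-3 - 6)*J - 12)/8 = -9/8 + (-9*J - 12)/8 = -9/8 + (-12 - 9*J)/8 = -9/8 + (-3/2 - 9*J/8) = -21/8 - 9*J/8)
-j(-268) = -(-21/8 - 9/8*(-268)) = -(-21/8 + 603/2) = -1*2391/8 = -2391/8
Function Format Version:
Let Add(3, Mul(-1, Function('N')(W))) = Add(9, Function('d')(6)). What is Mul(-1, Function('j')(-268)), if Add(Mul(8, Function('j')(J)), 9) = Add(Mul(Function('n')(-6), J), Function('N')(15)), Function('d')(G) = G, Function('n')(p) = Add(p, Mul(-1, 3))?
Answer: Rational(-2391, 8) ≈ -298.88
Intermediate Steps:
Function('n')(p) = Add(-3, p) (Function('n')(p) = Add(p, -3) = Add(-3, p))
Function('N')(W) = -12 (Function('N')(W) = Add(3, Mul(-1, Add(9, 6))) = Add(3, Mul(-1, 15)) = Add(3, -15) = -12)
Function('j')(J) = Add(Rational(-21, 8), Mul(Rational(-9, 8), J)) (Function('j')(J) = Add(Rational(-9, 8), Mul(Rational(1, 8), Add(Mul(Add(-3, -6), J), -12))) = Add(Rational(-9, 8), Mul(Rational(1, 8), Add(Mul(-9, J), -12))) = Add(Rational(-9, 8), Mul(Rational(1, 8), Add(-12, Mul(-9, J)))) = Add(Rational(-9, 8), Add(Rational(-3, 2), Mul(Rational(-9, 8), J))) = Add(Rational(-21, 8), Mul(Rational(-9, 8), J)))
Mul(-1, Function('j')(-268)) = Mul(-1, Add(Rational(-21, 8), Mul(Rational(-9, 8), -268))) = Mul(-1, Add(Rational(-21, 8), Rational(603, 2))) = Mul(-1, Rational(2391, 8)) = Rational(-2391, 8)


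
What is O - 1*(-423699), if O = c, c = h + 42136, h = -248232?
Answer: 217603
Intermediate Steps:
c = -206096 (c = -248232 + 42136 = -206096)
O = -206096
O - 1*(-423699) = -206096 - 1*(-423699) = -206096 + 423699 = 217603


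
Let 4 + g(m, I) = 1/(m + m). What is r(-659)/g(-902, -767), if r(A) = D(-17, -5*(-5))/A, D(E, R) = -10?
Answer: -18040/4756003 ≈ -0.0037931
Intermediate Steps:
r(A) = -10/A
g(m, I) = -4 + 1/(2*m) (g(m, I) = -4 + 1/(m + m) = -4 + 1/(2*m))
r(-659)/g(-902, -767) = (-10/(-659))/(-4 + (½)/(-902)) = (-10*(-1/659))/(-4 + (½)*(-1/902)) = 10/(659*(-4 - 1/1804)) = 10/(659*(-7217/1804)) = (10/659)*(-1804/7217) = -18040/4756003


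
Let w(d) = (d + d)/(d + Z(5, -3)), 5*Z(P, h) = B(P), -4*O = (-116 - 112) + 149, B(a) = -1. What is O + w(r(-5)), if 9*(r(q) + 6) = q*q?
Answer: 6663/308 ≈ 21.633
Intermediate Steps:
r(q) = -6 + q²/9 (r(q) = -6 + (q*q)/9 = -6 + q²/9)
O = 79/4 (O = -((-116 - 112) + 149)/4 = -(-228 + 149)/4 = -¼*(-79) = 79/4 ≈ 19.750)
Z(P, h) = -⅕ (Z(P, h) = (⅕)*(-1) = -⅕)
w(d) = 2*d/(-⅕ + d) (w(d) = (d + d)/(d - ⅕) = (2*d)/(-⅕ + d) = 2*d/(-⅕ + d))
O + w(r(-5)) = 79/4 + 10*(-6 + (⅑)*(-5)²)/(-1 + 5*(-6 + (⅑)*(-5)²)) = 79/4 + 10*(-6 + (⅑)*25)/(-1 + 5*(-6 + (⅑)*25)) = 79/4 + 10*(-6 + 25/9)/(-1 + 5*(-6 + 25/9)) = 79/4 + 10*(-29/9)/(-1 + 5*(-29/9)) = 79/4 + 10*(-29/9)/(-1 - 145/9) = 79/4 + 10*(-29/9)/(-154/9) = 79/4 + 10*(-29/9)*(-9/154) = 79/4 + 145/77 = 6663/308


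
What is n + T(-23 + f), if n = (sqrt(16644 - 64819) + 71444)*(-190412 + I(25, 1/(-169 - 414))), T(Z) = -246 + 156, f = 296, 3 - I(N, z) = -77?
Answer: -13598079498 - 951660*I*sqrt(1927) ≈ -1.3598e+10 - 4.1776e+7*I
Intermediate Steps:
I(N, z) = 80 (I(N, z) = 3 - 1*(-77) = 3 + 77 = 80)
T(Z) = -90
n = -13598079408 - 951660*I*sqrt(1927) (n = (sqrt(16644 - 64819) + 71444)*(-190412 + 80) = (sqrt(-48175) + 71444)*(-190332) = (5*I*sqrt(1927) + 71444)*(-190332) = (71444 + 5*I*sqrt(1927))*(-190332) = -13598079408 - 951660*I*sqrt(1927) ≈ -1.3598e+10 - 4.1776e+7*I)
n + T(-23 + f) = (-13598079408 - 951660*I*sqrt(1927)) - 90 = -13598079498 - 951660*I*sqrt(1927)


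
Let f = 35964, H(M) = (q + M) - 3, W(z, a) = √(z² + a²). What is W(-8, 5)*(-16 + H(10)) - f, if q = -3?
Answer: -35964 - 12*√89 ≈ -36077.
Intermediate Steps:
W(z, a) = √(a² + z²)
H(M) = -6 + M (H(M) = (-3 + M) - 3 = -6 + M)
W(-8, 5)*(-16 + H(10)) - f = √(5² + (-8)²)*(-16 + (-6 + 10)) - 1*35964 = √(25 + 64)*(-16 + 4) - 35964 = √89*(-12) - 35964 = -12*√89 - 35964 = -35964 - 12*√89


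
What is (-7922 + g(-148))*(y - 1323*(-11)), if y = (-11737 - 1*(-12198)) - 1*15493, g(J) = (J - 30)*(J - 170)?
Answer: -23318678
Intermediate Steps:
g(J) = (-170 + J)*(-30 + J) (g(J) = (-30 + J)*(-170 + J) = (-170 + J)*(-30 + J))
y = -15032 (y = (-11737 + 12198) - 15493 = 461 - 15493 = -15032)
(-7922 + g(-148))*(y - 1323*(-11)) = (-7922 + (5100 + (-148)**2 - 200*(-148)))*(-15032 - 1323*(-11)) = (-7922 + (5100 + 21904 + 29600))*(-15032 + 14553) = (-7922 + 56604)*(-479) = 48682*(-479) = -23318678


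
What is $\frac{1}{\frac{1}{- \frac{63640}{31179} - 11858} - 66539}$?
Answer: $- \frac{369784222}{24605072378837} \approx -1.5029 \cdot 10^{-5}$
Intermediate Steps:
$\frac{1}{\frac{1}{- \frac{63640}{31179} - 11858} - 66539} = \frac{1}{\frac{1}{- \frac{369784222}{31179}} - 66539} = \frac{1}{- \frac{31179}{369784222} - 66539} = \frac{1}{- \frac{24605072378837}{369784222}} = - \frac{369784222}{24605072378837}$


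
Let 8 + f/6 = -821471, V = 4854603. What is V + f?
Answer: -74271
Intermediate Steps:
f = -4928874 (f = -48 + 6*(-821471) = -48 - 4928826 = -4928874)
V + f = 4854603 - 4928874 = -74271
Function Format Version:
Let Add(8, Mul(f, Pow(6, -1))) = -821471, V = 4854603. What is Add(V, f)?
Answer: -74271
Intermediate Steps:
f = -4928874 (f = Add(-48, Mul(6, -821471)) = Add(-48, -4928826) = -4928874)
Add(V, f) = Add(4854603, -4928874) = -74271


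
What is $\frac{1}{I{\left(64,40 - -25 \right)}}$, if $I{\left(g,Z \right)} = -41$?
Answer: $- \frac{1}{41} \approx -0.02439$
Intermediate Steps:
$\frac{1}{I{\left(64,40 - -25 \right)}} = \frac{1}{-41} = - \frac{1}{41}$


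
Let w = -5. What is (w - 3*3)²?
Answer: 196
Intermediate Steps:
(w - 3*3)² = (-5 - 3*3)² = (-5 - 9)² = (-14)² = 196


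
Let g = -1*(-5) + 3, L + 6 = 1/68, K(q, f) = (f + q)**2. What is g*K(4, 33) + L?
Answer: 744329/68 ≈ 10946.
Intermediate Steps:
L = -407/68 (L = -6 + 1/68 = -407/68 ≈ -5.9853)
g = 8 (g = 5 + 3 = 8)
g*K(4, 33) + L = 8*(33 + 4)**2 - 407/68 = 8*37**2 - 407/68 = 8*1369 - 407/68 = 10952 - 407/68 = 744329/68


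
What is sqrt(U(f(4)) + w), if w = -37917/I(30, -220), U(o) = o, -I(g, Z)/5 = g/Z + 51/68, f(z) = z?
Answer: 2*sqrt(695370)/15 ≈ 111.19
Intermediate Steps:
I(g, Z) = -15/4 - 5*g/Z (I(g, Z) = -5*(g/Z + 51/68) = -5*(g/Z + 51*(1/68)) = -5*(g/Z + 3/4) = -5*(3/4 + g/Z) = -15/4 - 5*g/Z)
w = 185372/15 (w = -37917/(-15/4 - 5*30/(-220)) = -37917/(-15/4 - 5*30*(-1/220)) = -37917/(-15/4 + 15/22) = -37917/(-135/44) = -37917*(-44/135) = 185372/15 ≈ 12358.)
sqrt(U(f(4)) + w) = sqrt(4 + 185372/15) = sqrt(185432/15) = 2*sqrt(695370)/15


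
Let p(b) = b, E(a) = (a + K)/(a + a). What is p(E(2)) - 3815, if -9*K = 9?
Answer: -15259/4 ≈ -3814.8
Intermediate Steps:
K = -1 (K = -⅑*9 = -1)
E(a) = (-1 + a)/(2*a) (E(a) = (a - 1)/(a + a) = (-1 + a)/((2*a)) = (-1 + a)*(1/(2*a)) = (-1 + a)/(2*a))
p(E(2)) - 3815 = (½)*(-1 + 2)/2 - 3815 = (½)*(½)*1 - 3815 = ¼ - 3815 = -15259/4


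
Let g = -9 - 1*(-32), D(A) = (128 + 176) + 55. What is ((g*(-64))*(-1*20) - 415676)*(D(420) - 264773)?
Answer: 102126205704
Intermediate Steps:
D(A) = 359 (D(A) = 304 + 55 = 359)
g = 23 (g = -9 + 32 = 23)
((g*(-64))*(-1*20) - 415676)*(D(420) - 264773) = ((23*(-64))*(-1*20) - 415676)*(359 - 264773) = (-1472*(-20) - 415676)*(-264414) = (29440 - 415676)*(-264414) = -386236*(-264414) = 102126205704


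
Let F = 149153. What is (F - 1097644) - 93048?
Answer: -1041539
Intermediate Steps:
(F - 1097644) - 93048 = (149153 - 1097644) - 93048 = -948491 - 93048 = -1041539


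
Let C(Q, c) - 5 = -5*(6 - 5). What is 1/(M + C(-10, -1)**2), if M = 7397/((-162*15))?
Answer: -2430/7397 ≈ -0.32851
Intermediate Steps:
C(Q, c) = 0 (C(Q, c) = 5 - 5*(6 - 5) = 5 - 5*1 = 5 - 5 = 0)
M = -7397/2430 (M = 7397/(-2430) = 7397*(-1/2430) = -7397/2430 ≈ -3.0440)
1/(M + C(-10, -1)**2) = 1/(-7397/2430 + 0**2) = 1/(-7397/2430 + 0) = 1/(-7397/2430) = -2430/7397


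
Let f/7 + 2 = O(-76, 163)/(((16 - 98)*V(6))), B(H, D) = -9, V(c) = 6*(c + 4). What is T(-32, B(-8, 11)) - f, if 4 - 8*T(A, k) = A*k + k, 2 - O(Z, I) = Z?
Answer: -33233/1640 ≈ -20.264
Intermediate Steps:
V(c) = 24 + 6*c (V(c) = 6*(4 + c) = 24 + 6*c)
O(Z, I) = 2 - Z
T(A, k) = ½ - k/8 - A*k/8 (T(A, k) = ½ - (A*k + k)/8 = ½ - (k + A*k)/8 = ½ + (-k/8 - A*k/8) = ½ - k/8 - A*k/8)
f = -11571/820 (f = -14 + 7*((2 - 1*(-76))/(((16 - 98)*(24 + 6*6)))) = -14 + 7*((2 + 76)/((-82*(24 + 36)))) = -14 + 7*(78/((-82*60))) = -14 + 7*(78/(-4920)) = -14 + 7*(78*(-1/4920)) = -14 + 7*(-13/820) = -14 - 91/820 = -11571/820 ≈ -14.111)
T(-32, B(-8, 11)) - f = (½ - ⅛*(-9) - ⅛*(-32)*(-9)) - 1*(-11571/820) = (½ + 9/8 - 36) + 11571/820 = -275/8 + 11571/820 = -33233/1640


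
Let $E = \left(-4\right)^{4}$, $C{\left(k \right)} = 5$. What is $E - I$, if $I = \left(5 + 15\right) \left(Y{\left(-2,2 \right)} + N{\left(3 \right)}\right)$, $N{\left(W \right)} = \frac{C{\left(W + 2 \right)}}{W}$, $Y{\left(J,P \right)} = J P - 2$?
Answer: $\frac{1028}{3} \approx 342.67$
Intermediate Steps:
$Y{\left(J,P \right)} = -2 + J P$
$E = 256$
$N{\left(W \right)} = \frac{5}{W}$
$I = - \frac{260}{3}$ ($I = \left(5 + 15\right) \left(\left(-2 - 4\right) + \frac{5}{3}\right) = 20 \left(\left(-2 - 4\right) + 5 \cdot \frac{1}{3}\right) = 20 \left(-6 + \frac{5}{3}\right) = 20 \left(- \frac{13}{3}\right) = - \frac{260}{3} \approx -86.667$)
$E - I = 256 - - \frac{260}{3} = 256 + \frac{260}{3} = \frac{1028}{3}$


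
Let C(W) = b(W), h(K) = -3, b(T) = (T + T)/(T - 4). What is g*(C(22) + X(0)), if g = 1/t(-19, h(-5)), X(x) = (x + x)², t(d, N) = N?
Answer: -22/27 ≈ -0.81481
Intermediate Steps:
b(T) = 2*T/(-4 + T) (b(T) = (2*T)/(-4 + T) = 2*T/(-4 + T))
C(W) = 2*W/(-4 + W)
X(x) = 4*x² (X(x) = (2*x)² = 4*x²)
g = -⅓ (g = 1/(-3) = -⅓ ≈ -0.33333)
g*(C(22) + X(0)) = -(2*22/(-4 + 22) + 4*0²)/3 = -(2*22/18 + 4*0)/3 = -(2*22*(1/18) + 0)/3 = -(22/9 + 0)/3 = -⅓*22/9 = -22/27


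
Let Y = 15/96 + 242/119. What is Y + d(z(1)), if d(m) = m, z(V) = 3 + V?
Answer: 23571/3808 ≈ 6.1899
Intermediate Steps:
Y = 8339/3808 (Y = 15*(1/96) + 242*(1/119) = 5/32 + 242/119 = 8339/3808 ≈ 2.1899)
Y + d(z(1)) = 8339/3808 + (3 + 1) = 8339/3808 + 4 = 23571/3808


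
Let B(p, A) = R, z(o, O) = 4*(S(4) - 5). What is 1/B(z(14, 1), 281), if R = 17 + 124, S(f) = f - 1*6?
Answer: 1/141 ≈ 0.0070922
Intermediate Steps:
S(f) = -6 + f (S(f) = f - 6 = -6 + f)
R = 141
z(o, O) = -28 (z(o, O) = 4*((-6 + 4) - 5) = 4*(-2 - 5) = 4*(-7) = -28)
B(p, A) = 141
1/B(z(14, 1), 281) = 1/141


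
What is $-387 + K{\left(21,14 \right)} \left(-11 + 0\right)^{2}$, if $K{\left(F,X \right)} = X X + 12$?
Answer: $24781$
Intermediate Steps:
$K{\left(F,X \right)} = 12 + X^{2}$ ($K{\left(F,X \right)} = X^{2} + 12 = 12 + X^{2}$)
$-387 + K{\left(21,14 \right)} \left(-11 + 0\right)^{2} = -387 + \left(12 + 14^{2}\right) \left(-11 + 0\right)^{2} = -387 + \left(12 + 196\right) \left(-11\right)^{2} = -387 + 208 \cdot 121 = -387 + 25168 = 24781$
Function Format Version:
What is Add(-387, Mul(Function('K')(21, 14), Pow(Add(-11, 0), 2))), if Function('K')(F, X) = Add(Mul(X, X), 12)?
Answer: 24781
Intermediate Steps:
Function('K')(F, X) = Add(12, Pow(X, 2)) (Function('K')(F, X) = Add(Pow(X, 2), 12) = Add(12, Pow(X, 2)))
Add(-387, Mul(Function('K')(21, 14), Pow(Add(-11, 0), 2))) = Add(-387, Mul(Add(12, Pow(14, 2)), Pow(Add(-11, 0), 2))) = Add(-387, Mul(Add(12, 196), Pow(-11, 2))) = Add(-387, Mul(208, 121)) = Add(-387, 25168) = 24781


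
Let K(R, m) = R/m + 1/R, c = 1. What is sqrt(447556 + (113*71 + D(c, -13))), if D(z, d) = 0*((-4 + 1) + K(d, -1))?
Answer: sqrt(455579) ≈ 674.97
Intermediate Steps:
K(R, m) = 1/R + R/m (K(R, m) = R/m + 1/R = 1/R + R/m)
D(z, d) = 0 (D(z, d) = 0*((-4 + 1) + (1/d + d/(-1))) = 0*(-3 + (1/d + d*(-1))) = 0*(-3 + (1/d - d)) = 0*(-3 + 1/d - d) = 0)
sqrt(447556 + (113*71 + D(c, -13))) = sqrt(447556 + (113*71 + 0)) = sqrt(447556 + (8023 + 0)) = sqrt(447556 + 8023) = sqrt(455579)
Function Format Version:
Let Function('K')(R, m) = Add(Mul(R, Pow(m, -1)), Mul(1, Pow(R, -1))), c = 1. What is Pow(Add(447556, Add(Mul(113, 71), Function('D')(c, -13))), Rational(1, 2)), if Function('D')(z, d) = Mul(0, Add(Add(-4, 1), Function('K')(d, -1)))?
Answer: Pow(455579, Rational(1, 2)) ≈ 674.97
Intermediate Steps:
Function('K')(R, m) = Add(Pow(R, -1), Mul(R, Pow(m, -1))) (Function('K')(R, m) = Add(Mul(R, Pow(m, -1)), Pow(R, -1)) = Add(Pow(R, -1), Mul(R, Pow(m, -1))))
Function('D')(z, d) = 0 (Function('D')(z, d) = Mul(0, Add(Add(-4, 1), Add(Pow(d, -1), Mul(d, Pow(-1, -1))))) = Mul(0, Add(-3, Add(Pow(d, -1), Mul(d, -1)))) = Mul(0, Add(-3, Add(Pow(d, -1), Mul(-1, d)))) = Mul(0, Add(-3, Pow(d, -1), Mul(-1, d))) = 0)
Pow(Add(447556, Add(Mul(113, 71), Function('D')(c, -13))), Rational(1, 2)) = Pow(Add(447556, Add(Mul(113, 71), 0)), Rational(1, 2)) = Pow(Add(447556, Add(8023, 0)), Rational(1, 2)) = Pow(Add(447556, 8023), Rational(1, 2)) = Pow(455579, Rational(1, 2))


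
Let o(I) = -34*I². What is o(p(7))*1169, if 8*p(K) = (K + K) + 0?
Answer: -973777/8 ≈ -1.2172e+5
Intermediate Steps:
p(K) = K/4 (p(K) = ((K + K) + 0)/8 = (2*K + 0)/8 = (2*K)/8 = K/4)
o(p(7))*1169 = -34*((¼)*7)²*1169 = -34*(7/4)²*1169 = -34*49/16*1169 = -833/8*1169 = -973777/8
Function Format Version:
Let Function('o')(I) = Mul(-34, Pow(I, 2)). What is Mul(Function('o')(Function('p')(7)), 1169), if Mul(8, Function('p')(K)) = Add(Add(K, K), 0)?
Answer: Rational(-973777, 8) ≈ -1.2172e+5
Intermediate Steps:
Function('p')(K) = Mul(Rational(1, 4), K) (Function('p')(K) = Mul(Rational(1, 8), Add(Add(K, K), 0)) = Mul(Rational(1, 8), Add(Mul(2, K), 0)) = Mul(Rational(1, 8), Mul(2, K)) = Mul(Rational(1, 4), K))
Mul(Function('o')(Function('p')(7)), 1169) = Mul(Mul(-34, Pow(Mul(Rational(1, 4), 7), 2)), 1169) = Mul(Mul(-34, Pow(Rational(7, 4), 2)), 1169) = Mul(Mul(-34, Rational(49, 16)), 1169) = Mul(Rational(-833, 8), 1169) = Rational(-973777, 8)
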